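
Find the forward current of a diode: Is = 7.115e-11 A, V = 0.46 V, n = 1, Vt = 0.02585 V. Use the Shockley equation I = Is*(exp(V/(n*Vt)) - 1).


Step 1: V/(n*Vt) = 0.46/(1*0.02585) = 17.7950
Step 2: exp(17.7950) = 5.3490e+07
Step 3: I = 7.115e-11 * (5.3490e+07 - 1) = 3.81e-03 A

3.81e-03


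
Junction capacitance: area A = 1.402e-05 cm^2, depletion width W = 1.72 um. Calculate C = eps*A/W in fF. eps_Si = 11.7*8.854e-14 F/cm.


Step 1: eps_Si = 11.7 * 8.854e-14 = 1.035918e-12 F/cm
Step 2: W in cm = 1.72 * 1e-4 = 1.72e-04 cm
Step 3: C = 1.035918e-12 * 1.402e-05 / 1.72e-04 = 8.443936e-14 F
Step 4: C = 84.44 fF

84.44


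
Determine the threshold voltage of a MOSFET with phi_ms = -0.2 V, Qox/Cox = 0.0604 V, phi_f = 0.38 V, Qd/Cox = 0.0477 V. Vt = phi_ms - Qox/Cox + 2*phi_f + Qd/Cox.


Step 1: Vt = phi_ms - Qox/Cox + 2*phi_f + Qd/Cox
Step 2: Vt = -0.2 - 0.0604 + 2*0.38 + 0.0477
Step 3: Vt = -0.2 - 0.0604 + 0.76 + 0.0477
Step 4: Vt = 0.5473 V

0.5473


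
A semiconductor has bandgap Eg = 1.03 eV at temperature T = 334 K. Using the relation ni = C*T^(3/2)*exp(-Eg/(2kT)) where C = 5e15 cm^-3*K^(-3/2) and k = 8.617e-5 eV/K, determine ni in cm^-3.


Step 1: Compute kT = 8.617e-5 * 334 = 0.02878078 eV
Step 2: Exponent = -Eg/(2kT) = -1.03/(2*0.02878078) = -17.89389
Step 3: T^(3/2) = 334^1.5 = 6104.07
Step 4: ni = 5e15 * 6104.07 * exp(-17.89389) = 5.17e+11 cm^-3

5.17e+11


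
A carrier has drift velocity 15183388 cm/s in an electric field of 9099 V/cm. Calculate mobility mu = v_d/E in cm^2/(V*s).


Step 1: mu = v_d / E
Step 2: mu = 15183388 / 9099
Step 3: mu = 1668.69 cm^2/(V*s)

1668.69


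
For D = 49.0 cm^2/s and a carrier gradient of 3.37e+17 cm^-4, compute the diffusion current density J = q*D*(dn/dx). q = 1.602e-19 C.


Step 1: J = q * D * (dn/dx)
Step 2: J = 1.602e-19 * 49.0 * 3.37e+17
Step 3: J = 2.65e+00 A/cm^2

2.65e+00


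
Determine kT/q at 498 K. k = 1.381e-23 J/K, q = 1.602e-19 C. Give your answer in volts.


Step 1: kT = 1.381e-23 * 498 = 6.87738e-21 J
Step 2: Vt = kT/q = 6.87738e-21 / 1.602e-19
Step 3: Vt = 0.04293 V

0.04293


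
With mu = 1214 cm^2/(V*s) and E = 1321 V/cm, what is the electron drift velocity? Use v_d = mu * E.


Step 1: v_d = mu * E
Step 2: v_d = 1214 * 1321 = 1603694
Step 3: v_d = 1.60e+06 cm/s

1.60e+06


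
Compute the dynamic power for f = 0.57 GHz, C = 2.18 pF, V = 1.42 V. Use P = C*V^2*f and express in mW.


Step 1: V^2 = 1.42^2 = 2.0164 V^2
Step 2: P = C*V^2*f = 2.18e-12 F * 2.0164 * 0.57e9 Hz
Step 3: P = 2.50557864e-03 W
Step 4: P = 2.506 mW

2.506


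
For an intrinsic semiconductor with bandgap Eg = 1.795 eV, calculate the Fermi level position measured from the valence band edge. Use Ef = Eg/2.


Step 1: For an intrinsic semiconductor, the Fermi level sits at midgap.
Step 2: Ef = Eg / 2 = 1.795 / 2 = 0.8975 eV

0.8975


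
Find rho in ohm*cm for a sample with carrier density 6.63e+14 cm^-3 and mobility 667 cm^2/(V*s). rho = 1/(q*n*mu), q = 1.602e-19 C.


Step 1: sigma = q * n * mu = 1.602e-19 * 6.63e+14 * 667 = 7.08438e-02 S/cm
Step 2: rho = 1 / sigma = 1 / 7.08438e-02 = 14.12 ohm*cm

14.12


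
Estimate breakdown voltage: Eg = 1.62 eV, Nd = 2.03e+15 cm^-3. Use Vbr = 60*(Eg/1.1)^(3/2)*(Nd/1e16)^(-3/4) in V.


Step 1: Eg/1.1 = 1.62/1.1 = 1.472727
Step 2: (Eg/1.1)^1.5 = 1.472727^1.5 = 1.787242
Step 3: (Nd/1e16)^(-0.75) = (0.203)^(-0.75) = 3.306572
Step 4: Vbr = 60 * 1.787242 * 3.306572 = 354.6 V

354.6


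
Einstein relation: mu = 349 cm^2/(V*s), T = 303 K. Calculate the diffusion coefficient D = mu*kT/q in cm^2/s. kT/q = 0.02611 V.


Step 1: D = mu * (kT/q)
Step 2: D = 349 * 0.02611
Step 3: D = 9.11 cm^2/s

9.11


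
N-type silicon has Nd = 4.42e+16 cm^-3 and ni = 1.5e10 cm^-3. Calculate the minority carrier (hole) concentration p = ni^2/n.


Step 1: Since Nd >> ni, n ≈ Nd = 4.42e+16 cm^-3
Step 2: p = ni^2 / n = (1.5e10)^2 / 4.42e+16
Step 3: p = 2.25e20 / 4.42e+16 = 5.09e+03 cm^-3

5.09e+03


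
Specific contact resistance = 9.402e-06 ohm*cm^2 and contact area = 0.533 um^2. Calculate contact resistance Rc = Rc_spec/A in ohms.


Step 1: Convert area to cm^2: 0.533 um^2 = 5.3300e-09 cm^2
Step 2: Rc = Rc_spec / A = 9.402e-06 / 5.3300e-09
Step 3: Rc = 1.76e+03 ohms

1.76e+03


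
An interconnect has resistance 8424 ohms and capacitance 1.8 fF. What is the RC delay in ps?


Step 1: tau = R * C
Step 2: tau = 8424 * 1.8 fF = 8424 * 1.8e-15 F
Step 3: tau = 1.51632e-11 s = 15.1632 ps

15.1632


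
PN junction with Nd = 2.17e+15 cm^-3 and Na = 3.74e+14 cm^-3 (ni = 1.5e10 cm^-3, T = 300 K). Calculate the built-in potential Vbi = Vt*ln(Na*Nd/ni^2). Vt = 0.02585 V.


Step 1: Compute Na*Nd/ni^2 = 3.74e+14 * 2.17e+15 / (1.5e10)^2 = 3.6070e+09
Step 2: ln(3.6070e+09) = 22.0061
Step 3: Vbi = 0.02585 * 22.0061 = 0.569 V

0.569


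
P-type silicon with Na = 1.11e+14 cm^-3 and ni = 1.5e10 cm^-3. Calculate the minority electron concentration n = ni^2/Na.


Step 1: Majority hole concentration p ≈ Na = 1.11e+14 cm^-3
Step 2: n = ni^2 / Na = (1.5e10)^2 / 1.11e+14
Step 3: n = 2.03e+06 cm^-3

2.03e+06


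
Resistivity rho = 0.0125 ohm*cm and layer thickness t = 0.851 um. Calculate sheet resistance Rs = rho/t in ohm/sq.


Step 1: Convert thickness to cm: t = 0.851 um = 8.5100e-05 cm
Step 2: Rs = rho / t = 0.0125 / 8.5100e-05
Step 3: Rs = 146.9 ohm/sq

146.9


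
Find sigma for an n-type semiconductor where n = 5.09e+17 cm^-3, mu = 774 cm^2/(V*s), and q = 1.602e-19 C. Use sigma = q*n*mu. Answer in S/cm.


Step 1: sigma = q * n * mu
Step 2: sigma = 1.602e-19 * 5.09e+17 * 774
Step 3: sigma = 6.311e+01 S/cm

6.311e+01


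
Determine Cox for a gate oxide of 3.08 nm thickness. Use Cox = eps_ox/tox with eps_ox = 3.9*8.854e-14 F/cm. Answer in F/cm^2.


Step 1: eps_ox = 3.9 * 8.854e-14 = 3.45306e-13 F/cm
Step 2: tox in cm = 3.08 nm * 1e-7 = 3.0800e-07 cm
Step 3: Cox = 3.45306e-13 / 3.0800e-07 = 1.12e-06 F/cm^2

1.12e-06


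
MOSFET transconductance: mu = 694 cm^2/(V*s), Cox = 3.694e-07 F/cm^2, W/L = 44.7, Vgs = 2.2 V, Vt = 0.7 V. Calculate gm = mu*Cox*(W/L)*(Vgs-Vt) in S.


Step 1: Vov = Vgs - Vt = 2.2 - 0.7 = 1.5 V
Step 2: gm = mu * Cox * (W/L) * Vov
Step 3: gm = 694 * 3.694e-07 * 44.7 * 1.5 = 1.72e-02 S

1.72e-02


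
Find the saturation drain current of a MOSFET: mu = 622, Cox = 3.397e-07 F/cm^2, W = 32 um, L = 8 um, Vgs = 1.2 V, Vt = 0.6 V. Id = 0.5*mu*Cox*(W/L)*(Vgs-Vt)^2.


Step 1: Overdrive voltage Vov = Vgs - Vt = 1.2 - 0.6 = 0.6 V
Step 2: W/L = 32/8 = 4
Step 3: Id = 0.5 * 622 * 3.397e-07 * 4 * 0.6^2
Step 4: Id = 1.52e-04 A

1.52e-04


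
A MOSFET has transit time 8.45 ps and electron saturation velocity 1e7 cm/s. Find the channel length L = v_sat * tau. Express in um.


Step 1: tau in seconds = 8.45 ps * 1e-12 = 8.4500e-12 s
Step 2: L = v_sat * tau = 1e7 * 8.4500e-12 = 8.4500e-05 cm
Step 3: L in um = 8.4500e-05 * 1e4 = 0.845 um

0.845


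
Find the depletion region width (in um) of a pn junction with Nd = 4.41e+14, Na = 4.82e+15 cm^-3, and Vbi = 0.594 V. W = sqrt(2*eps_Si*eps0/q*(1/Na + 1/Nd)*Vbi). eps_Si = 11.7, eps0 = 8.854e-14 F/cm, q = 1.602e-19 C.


Step 1: 1/Na + 1/Nd = 1/4.82e+15 + 1/4.41e+14 = 2.47504e-15
Step 2: 2*eps*eps0/q = 2*11.7*8.854e-14/1.602e-19 = 1.293281e+07
Step 3: W^2 = 1.293281e+07 * 2.47504e-15 * 0.594 = 1.90135e-08
Step 4: W = sqrt(1.90135e-08) = 1.379e-04 cm = 1.379 um

1.379


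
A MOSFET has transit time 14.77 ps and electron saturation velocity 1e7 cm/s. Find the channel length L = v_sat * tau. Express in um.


Step 1: tau in seconds = 14.77 ps * 1e-12 = 1.4770e-11 s
Step 2: L = v_sat * tau = 1e7 * 1.4770e-11 = 1.4770e-04 cm
Step 3: L in um = 1.4770e-04 * 1e4 = 1.477 um

1.477


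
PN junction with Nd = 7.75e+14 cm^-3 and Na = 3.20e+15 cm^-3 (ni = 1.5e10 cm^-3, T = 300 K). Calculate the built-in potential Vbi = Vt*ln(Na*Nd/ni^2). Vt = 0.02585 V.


Step 1: Compute Na*Nd/ni^2 = 3.20e+15 * 7.75e+14 / (1.5e10)^2 = 1.1022e+10
Step 2: ln(1.1022e+10) = 23.1232
Step 3: Vbi = 0.02585 * 23.1232 = 0.598 V

0.598


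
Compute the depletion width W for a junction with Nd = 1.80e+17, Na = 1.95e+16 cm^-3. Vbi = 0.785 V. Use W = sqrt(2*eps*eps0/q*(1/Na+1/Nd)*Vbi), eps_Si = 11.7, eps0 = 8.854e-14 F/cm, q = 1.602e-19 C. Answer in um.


Step 1: 1/Na + 1/Nd = 1/1.95e+16 + 1/1.80e+17 = 5.68376e-17
Step 2: 2*eps*eps0/q = 2*11.7*8.854e-14/1.602e-19 = 1.293281e+07
Step 3: W^2 = 1.293281e+07 * 5.68376e-17 * 0.785 = 5.77030e-10
Step 4: W = sqrt(5.77030e-10) = 2.402e-05 cm = 0.2402 um

0.2402


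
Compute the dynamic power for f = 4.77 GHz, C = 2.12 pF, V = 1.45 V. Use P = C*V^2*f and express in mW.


Step 1: V^2 = 1.45^2 = 2.1025 V^2
Step 2: P = C*V^2*f = 2.12e-12 F * 2.1025 * 4.77e9 Hz
Step 3: P = 2.1261321e-02 W
Step 4: P = 21.261 mW

21.261


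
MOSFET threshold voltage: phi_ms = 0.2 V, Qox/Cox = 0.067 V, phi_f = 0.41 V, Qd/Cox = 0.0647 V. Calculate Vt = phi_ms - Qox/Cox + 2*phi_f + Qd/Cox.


Step 1: Vt = phi_ms - Qox/Cox + 2*phi_f + Qd/Cox
Step 2: Vt = 0.2 - 0.067 + 2*0.41 + 0.0647
Step 3: Vt = 0.2 - 0.067 + 0.82 + 0.0647
Step 4: Vt = 1.0177 V

1.0177


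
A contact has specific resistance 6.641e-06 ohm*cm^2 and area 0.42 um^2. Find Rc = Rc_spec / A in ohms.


Step 1: Convert area to cm^2: 0.42 um^2 = 4.2000e-09 cm^2
Step 2: Rc = Rc_spec / A = 6.641e-06 / 4.2000e-09
Step 3: Rc = 1.58e+03 ohms

1.58e+03


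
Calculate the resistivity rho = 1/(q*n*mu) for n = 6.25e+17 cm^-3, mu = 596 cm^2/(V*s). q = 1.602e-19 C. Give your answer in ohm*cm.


Step 1: sigma = q * n * mu = 1.602e-19 * 6.25e+17 * 596 = 5.96745e+01 S/cm
Step 2: rho = 1 / sigma = 1 / 5.96745e+01 = 0.01676 ohm*cm

0.01676


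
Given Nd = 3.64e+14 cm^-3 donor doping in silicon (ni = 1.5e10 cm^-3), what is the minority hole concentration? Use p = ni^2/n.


Step 1: Since Nd >> ni, n ≈ Nd = 3.64e+14 cm^-3
Step 2: p = ni^2 / n = (1.5e10)^2 / 3.64e+14
Step 3: p = 2.25e20 / 3.64e+14 = 6.18e+05 cm^-3

6.18e+05


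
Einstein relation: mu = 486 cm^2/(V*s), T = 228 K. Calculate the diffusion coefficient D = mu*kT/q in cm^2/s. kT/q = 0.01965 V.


Step 1: D = mu * (kT/q)
Step 2: D = 486 * 0.01965
Step 3: D = 9.55 cm^2/s

9.55


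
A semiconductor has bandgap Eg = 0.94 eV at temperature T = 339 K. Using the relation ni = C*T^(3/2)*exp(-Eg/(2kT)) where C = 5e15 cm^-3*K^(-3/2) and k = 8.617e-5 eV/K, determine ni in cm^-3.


Step 1: Compute kT = 8.617e-5 * 339 = 0.02921163 eV
Step 2: Exponent = -Eg/(2kT) = -0.94/(2*0.02921163) = -16.08948
Step 3: T^(3/2) = 339^1.5 = 6241.65
Step 4: ni = 5e15 * 6241.65 * exp(-16.08948) = 3.21e+12 cm^-3

3.21e+12


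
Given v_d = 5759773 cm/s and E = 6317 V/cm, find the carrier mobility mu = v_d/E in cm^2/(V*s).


Step 1: mu = v_d / E
Step 2: mu = 5759773 / 6317
Step 3: mu = 911.79 cm^2/(V*s)

911.79


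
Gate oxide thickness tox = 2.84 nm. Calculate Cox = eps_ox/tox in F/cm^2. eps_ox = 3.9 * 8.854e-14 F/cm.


Step 1: eps_ox = 3.9 * 8.854e-14 = 3.45306e-13 F/cm
Step 2: tox in cm = 2.84 nm * 1e-7 = 2.8400e-07 cm
Step 3: Cox = 3.45306e-13 / 2.8400e-07 = 1.22e-06 F/cm^2

1.22e-06


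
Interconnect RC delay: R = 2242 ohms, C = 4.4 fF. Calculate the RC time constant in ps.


Step 1: tau = R * C
Step 2: tau = 2242 * 4.4 fF = 2242 * 4.4e-15 F
Step 3: tau = 9.8648e-12 s = 9.8648 ps

9.8648


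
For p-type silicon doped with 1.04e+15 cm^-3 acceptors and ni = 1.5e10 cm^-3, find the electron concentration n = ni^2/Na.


Step 1: Majority hole concentration p ≈ Na = 1.04e+15 cm^-3
Step 2: n = ni^2 / Na = (1.5e10)^2 / 1.04e+15
Step 3: n = 2.16e+05 cm^-3

2.16e+05


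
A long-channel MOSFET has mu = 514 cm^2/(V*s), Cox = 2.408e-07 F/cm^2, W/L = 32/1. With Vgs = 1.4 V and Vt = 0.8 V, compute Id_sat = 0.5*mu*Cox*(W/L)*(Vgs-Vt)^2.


Step 1: Overdrive voltage Vov = Vgs - Vt = 1.4 - 0.8 = 0.6 V
Step 2: W/L = 32/1 = 32
Step 3: Id = 0.5 * 514 * 2.408e-07 * 32 * 0.6^2
Step 4: Id = 7.13e-04 A

7.13e-04


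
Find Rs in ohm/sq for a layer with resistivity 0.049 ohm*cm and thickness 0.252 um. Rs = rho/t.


Step 1: Convert thickness to cm: t = 0.252 um = 2.5200e-05 cm
Step 2: Rs = rho / t = 0.049 / 2.5200e-05
Step 3: Rs = 1944.4 ohm/sq

1944.4


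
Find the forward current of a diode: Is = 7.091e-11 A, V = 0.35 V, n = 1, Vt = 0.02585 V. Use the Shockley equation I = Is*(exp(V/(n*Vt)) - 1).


Step 1: V/(n*Vt) = 0.35/(1*0.02585) = 13.5397
Step 2: exp(13.5397) = 7.5896e+05
Step 3: I = 7.091e-11 * (7.5896e+05 - 1) = 5.38e-05 A

5.38e-05


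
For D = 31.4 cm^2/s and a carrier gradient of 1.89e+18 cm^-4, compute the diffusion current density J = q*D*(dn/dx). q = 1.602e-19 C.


Step 1: J = q * D * (dn/dx)
Step 2: J = 1.602e-19 * 31.4 * 1.89e+18
Step 3: J = 9.51e+00 A/cm^2

9.51e+00


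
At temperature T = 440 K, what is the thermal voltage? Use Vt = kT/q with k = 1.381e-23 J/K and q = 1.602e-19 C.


Step 1: kT = 1.381e-23 * 440 = 6.0764e-21 J
Step 2: Vt = kT/q = 6.0764e-21 / 1.602e-19
Step 3: Vt = 0.03793 V

0.03793


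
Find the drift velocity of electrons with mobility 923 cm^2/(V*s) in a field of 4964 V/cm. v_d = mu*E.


Step 1: v_d = mu * E
Step 2: v_d = 923 * 4964 = 4581772
Step 3: v_d = 4.58e+06 cm/s

4.58e+06


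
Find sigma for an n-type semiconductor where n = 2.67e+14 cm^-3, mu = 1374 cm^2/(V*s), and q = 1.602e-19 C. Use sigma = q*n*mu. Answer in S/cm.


Step 1: sigma = q * n * mu
Step 2: sigma = 1.602e-19 * 2.67e+14 * 1374
Step 3: sigma = 5.877e-02 S/cm

5.877e-02


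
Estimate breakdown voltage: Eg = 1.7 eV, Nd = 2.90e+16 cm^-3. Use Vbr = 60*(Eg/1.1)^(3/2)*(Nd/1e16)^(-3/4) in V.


Step 1: Eg/1.1 = 1.7/1.1 = 1.545455
Step 2: (Eg/1.1)^1.5 = 1.545455^1.5 = 1.921253
Step 3: (Nd/1e16)^(-0.75) = (2.9)^(-0.75) = 0.449989
Step 4: Vbr = 60 * 1.921253 * 0.449989 = 51.9 V

51.9


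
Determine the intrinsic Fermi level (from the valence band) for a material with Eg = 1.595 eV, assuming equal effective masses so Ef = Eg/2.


Step 1: For an intrinsic semiconductor, the Fermi level sits at midgap.
Step 2: Ef = Eg / 2 = 1.595 / 2 = 0.7975 eV

0.7975


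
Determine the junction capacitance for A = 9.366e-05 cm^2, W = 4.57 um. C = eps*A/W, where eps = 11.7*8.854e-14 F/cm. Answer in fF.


Step 1: eps_Si = 11.7 * 8.854e-14 = 1.035918e-12 F/cm
Step 2: W in cm = 4.57 * 1e-4 = 4.57e-04 cm
Step 3: C = 1.035918e-12 * 9.366e-05 / 4.57e-04 = 2.123065e-13 F
Step 4: C = 212.31 fF

212.31


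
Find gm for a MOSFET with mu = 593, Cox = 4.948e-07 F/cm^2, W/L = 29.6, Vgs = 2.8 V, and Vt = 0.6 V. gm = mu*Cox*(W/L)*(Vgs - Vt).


Step 1: Vov = Vgs - Vt = 2.8 - 0.6 = 2.2 V
Step 2: gm = mu * Cox * (W/L) * Vov
Step 3: gm = 593 * 4.948e-07 * 29.6 * 2.2 = 1.91e-02 S

1.91e-02


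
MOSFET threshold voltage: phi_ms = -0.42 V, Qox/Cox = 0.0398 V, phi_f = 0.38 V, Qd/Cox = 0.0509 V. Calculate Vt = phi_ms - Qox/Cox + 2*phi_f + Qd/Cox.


Step 1: Vt = phi_ms - Qox/Cox + 2*phi_f + Qd/Cox
Step 2: Vt = -0.42 - 0.0398 + 2*0.38 + 0.0509
Step 3: Vt = -0.42 - 0.0398 + 0.76 + 0.0509
Step 4: Vt = 0.3511 V

0.3511


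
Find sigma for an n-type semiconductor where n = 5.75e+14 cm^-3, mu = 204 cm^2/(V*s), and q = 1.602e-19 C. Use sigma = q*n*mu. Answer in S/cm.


Step 1: sigma = q * n * mu
Step 2: sigma = 1.602e-19 * 5.75e+14 * 204
Step 3: sigma = 1.879e-02 S/cm

1.879e-02


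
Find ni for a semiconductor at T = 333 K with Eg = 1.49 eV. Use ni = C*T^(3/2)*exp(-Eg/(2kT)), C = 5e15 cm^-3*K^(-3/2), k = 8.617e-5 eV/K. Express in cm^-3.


Step 1: Compute kT = 8.617e-5 * 333 = 0.02869461 eV
Step 2: Exponent = -Eg/(2kT) = -1.49/(2*0.02869461) = -25.96306
Step 3: T^(3/2) = 333^1.5 = 6076.68
Step 4: ni = 5e15 * 6076.68 * exp(-25.96306) = 1.61e+08 cm^-3

1.61e+08


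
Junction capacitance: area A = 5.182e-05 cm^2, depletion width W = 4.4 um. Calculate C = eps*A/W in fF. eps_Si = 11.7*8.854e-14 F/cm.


Step 1: eps_Si = 11.7 * 8.854e-14 = 1.035918e-12 F/cm
Step 2: W in cm = 4.4 * 1e-4 = 4.40e-04 cm
Step 3: C = 1.035918e-12 * 5.182e-05 / 4.40e-04 = 1.220029e-13 F
Step 4: C = 122.0 fF

122.0


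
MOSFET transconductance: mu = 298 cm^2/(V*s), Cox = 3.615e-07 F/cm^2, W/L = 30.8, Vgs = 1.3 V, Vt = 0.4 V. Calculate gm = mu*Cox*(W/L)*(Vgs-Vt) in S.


Step 1: Vov = Vgs - Vt = 1.3 - 0.4 = 0.9 V
Step 2: gm = mu * Cox * (W/L) * Vov
Step 3: gm = 298 * 3.615e-07 * 30.8 * 0.9 = 2.99e-03 S

2.99e-03


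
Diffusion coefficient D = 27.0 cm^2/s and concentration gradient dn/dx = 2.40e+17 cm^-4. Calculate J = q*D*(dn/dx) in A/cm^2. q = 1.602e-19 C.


Step 1: J = q * D * (dn/dx)
Step 2: J = 1.602e-19 * 27.0 * 2.40e+17
Step 3: J = 1.04e+00 A/cm^2

1.04e+00


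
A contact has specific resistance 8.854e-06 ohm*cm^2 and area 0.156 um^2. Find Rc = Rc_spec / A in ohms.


Step 1: Convert area to cm^2: 0.156 um^2 = 1.5600e-09 cm^2
Step 2: Rc = Rc_spec / A = 8.854e-06 / 1.5600e-09
Step 3: Rc = 5.68e+03 ohms

5.68e+03


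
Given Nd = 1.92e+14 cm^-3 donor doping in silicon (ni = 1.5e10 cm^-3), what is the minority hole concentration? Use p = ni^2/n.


Step 1: Since Nd >> ni, n ≈ Nd = 1.92e+14 cm^-3
Step 2: p = ni^2 / n = (1.5e10)^2 / 1.92e+14
Step 3: p = 2.25e20 / 1.92e+14 = 1.17e+06 cm^-3

1.17e+06


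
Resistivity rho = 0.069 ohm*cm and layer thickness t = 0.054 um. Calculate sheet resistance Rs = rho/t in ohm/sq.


Step 1: Convert thickness to cm: t = 0.054 um = 5.4000e-06 cm
Step 2: Rs = rho / t = 0.069 / 5.4000e-06
Step 3: Rs = 12777.8 ohm/sq

12777.8


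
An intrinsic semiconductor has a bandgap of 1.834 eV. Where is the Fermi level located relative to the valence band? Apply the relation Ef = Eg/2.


Step 1: For an intrinsic semiconductor, the Fermi level sits at midgap.
Step 2: Ef = Eg / 2 = 1.834 / 2 = 0.917 eV

0.917


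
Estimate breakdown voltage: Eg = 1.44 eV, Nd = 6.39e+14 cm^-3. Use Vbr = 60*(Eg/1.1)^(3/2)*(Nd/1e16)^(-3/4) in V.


Step 1: Eg/1.1 = 1.44/1.1 = 1.309091
Step 2: (Eg/1.1)^1.5 = 1.309091^1.5 = 1.497803
Step 3: (Nd/1e16)^(-0.75) = (0.0639)^(-0.75) = 7.868181
Step 4: Vbr = 60 * 1.497803 * 7.868181 = 707.1 V

707.1


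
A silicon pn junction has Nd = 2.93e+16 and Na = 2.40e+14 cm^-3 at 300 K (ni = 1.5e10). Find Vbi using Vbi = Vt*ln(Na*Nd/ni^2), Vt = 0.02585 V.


Step 1: Compute Na*Nd/ni^2 = 2.40e+14 * 2.93e+16 / (1.5e10)^2 = 3.1253e+10
Step 2: ln(3.1253e+10) = 24.1654
Step 3: Vbi = 0.02585 * 24.1654 = 0.625 V

0.625


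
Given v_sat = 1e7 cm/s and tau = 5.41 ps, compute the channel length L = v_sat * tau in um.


Step 1: tau in seconds = 5.41 ps * 1e-12 = 5.4100e-12 s
Step 2: L = v_sat * tau = 1e7 * 5.4100e-12 = 5.4100e-05 cm
Step 3: L in um = 5.4100e-05 * 1e4 = 0.541 um

0.541


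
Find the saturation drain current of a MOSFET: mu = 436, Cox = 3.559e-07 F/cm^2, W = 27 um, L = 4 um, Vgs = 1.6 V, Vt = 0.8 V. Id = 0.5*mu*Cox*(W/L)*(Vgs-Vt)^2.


Step 1: Overdrive voltage Vov = Vgs - Vt = 1.6 - 0.8 = 0.8 V
Step 2: W/L = 27/4 = 6.75
Step 3: Id = 0.5 * 436 * 3.559e-07 * 6.75 * 0.8^2
Step 4: Id = 3.35e-04 A

3.35e-04


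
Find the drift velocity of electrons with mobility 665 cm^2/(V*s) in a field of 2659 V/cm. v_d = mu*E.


Step 1: v_d = mu * E
Step 2: v_d = 665 * 2659 = 1768235
Step 3: v_d = 1.77e+06 cm/s

1.77e+06


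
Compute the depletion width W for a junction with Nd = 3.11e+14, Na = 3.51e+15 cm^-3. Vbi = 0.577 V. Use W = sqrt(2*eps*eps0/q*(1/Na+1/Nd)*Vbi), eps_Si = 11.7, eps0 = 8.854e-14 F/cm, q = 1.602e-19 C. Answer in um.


Step 1: 1/Na + 1/Nd = 1/3.51e+15 + 1/3.11e+14 = 3.50033e-15
Step 2: 2*eps*eps0/q = 2*11.7*8.854e-14/1.602e-19 = 1.293281e+07
Step 3: W^2 = 1.293281e+07 * 3.50033e-15 * 0.577 = 2.61203e-08
Step 4: W = sqrt(2.61203e-08) = 1.616e-04 cm = 1.616 um

1.616


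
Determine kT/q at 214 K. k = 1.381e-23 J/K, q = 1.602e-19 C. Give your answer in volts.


Step 1: kT = 1.381e-23 * 214 = 2.95534e-21 J
Step 2: Vt = kT/q = 2.95534e-21 / 1.602e-19
Step 3: Vt = 0.01845 V

0.01845


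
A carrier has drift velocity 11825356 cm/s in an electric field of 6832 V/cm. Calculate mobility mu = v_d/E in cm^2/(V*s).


Step 1: mu = v_d / E
Step 2: mu = 11825356 / 6832
Step 3: mu = 1730.88 cm^2/(V*s)

1730.88


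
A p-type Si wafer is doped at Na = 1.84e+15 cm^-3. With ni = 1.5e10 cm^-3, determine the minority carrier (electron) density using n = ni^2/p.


Step 1: Majority hole concentration p ≈ Na = 1.84e+15 cm^-3
Step 2: n = ni^2 / Na = (1.5e10)^2 / 1.84e+15
Step 3: n = 1.22e+05 cm^-3

1.22e+05


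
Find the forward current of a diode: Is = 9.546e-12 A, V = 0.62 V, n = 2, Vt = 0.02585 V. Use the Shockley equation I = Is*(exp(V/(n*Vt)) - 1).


Step 1: V/(n*Vt) = 0.62/(2*0.02585) = 11.9923
Step 2: exp(11.9923) = 1.6151e+05
Step 3: I = 9.546e-12 * (1.6151e+05 - 1) = 1.54e-06 A

1.54e-06


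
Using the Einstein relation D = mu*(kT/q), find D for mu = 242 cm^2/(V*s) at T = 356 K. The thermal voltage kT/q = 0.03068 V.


Step 1: D = mu * (kT/q)
Step 2: D = 242 * 0.03068
Step 3: D = 7.42 cm^2/s

7.42


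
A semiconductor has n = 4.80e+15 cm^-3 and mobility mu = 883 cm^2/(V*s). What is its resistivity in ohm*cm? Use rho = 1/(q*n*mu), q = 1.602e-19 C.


Step 1: sigma = q * n * mu = 1.602e-19 * 4.80e+15 * 883 = 6.78992e-01 S/cm
Step 2: rho = 1 / sigma = 1 / 6.78992e-01 = 1.473 ohm*cm

1.473


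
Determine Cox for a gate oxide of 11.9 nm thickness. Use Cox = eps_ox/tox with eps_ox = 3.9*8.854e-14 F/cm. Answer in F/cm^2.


Step 1: eps_ox = 3.9 * 8.854e-14 = 3.45306e-13 F/cm
Step 2: tox in cm = 11.9 nm * 1e-7 = 1.1900e-06 cm
Step 3: Cox = 3.45306e-13 / 1.1900e-06 = 2.90e-07 F/cm^2

2.90e-07


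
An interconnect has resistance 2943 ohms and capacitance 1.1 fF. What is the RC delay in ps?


Step 1: tau = R * C
Step 2: tau = 2943 * 1.1 fF = 2943 * 1.1e-15 F
Step 3: tau = 3.2373e-12 s = 3.2373 ps

3.2373


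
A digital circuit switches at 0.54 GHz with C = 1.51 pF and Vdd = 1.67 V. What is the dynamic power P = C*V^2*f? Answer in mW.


Step 1: V^2 = 1.67^2 = 2.7889 V^2
Step 2: P = C*V^2*f = 1.51e-12 F * 2.7889 * 0.54e9 Hz
Step 3: P = 2.27406906e-03 W
Step 4: P = 2.274 mW

2.274


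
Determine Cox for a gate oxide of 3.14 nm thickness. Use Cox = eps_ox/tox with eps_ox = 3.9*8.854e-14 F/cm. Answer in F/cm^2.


Step 1: eps_ox = 3.9 * 8.854e-14 = 3.45306e-13 F/cm
Step 2: tox in cm = 3.14 nm * 1e-7 = 3.1400e-07 cm
Step 3: Cox = 3.45306e-13 / 3.1400e-07 = 1.10e-06 F/cm^2

1.10e-06


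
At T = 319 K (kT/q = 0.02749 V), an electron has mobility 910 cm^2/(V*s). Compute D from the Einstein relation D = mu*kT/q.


Step 1: D = mu * (kT/q)
Step 2: D = 910 * 0.02749
Step 3: D = 25.02 cm^2/s

25.02


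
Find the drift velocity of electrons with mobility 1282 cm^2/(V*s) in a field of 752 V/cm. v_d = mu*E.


Step 1: v_d = mu * E
Step 2: v_d = 1282 * 752 = 964064
Step 3: v_d = 9.64e+05 cm/s

9.64e+05


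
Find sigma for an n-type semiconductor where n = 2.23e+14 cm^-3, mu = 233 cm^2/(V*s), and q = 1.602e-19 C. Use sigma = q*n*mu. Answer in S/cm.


Step 1: sigma = q * n * mu
Step 2: sigma = 1.602e-19 * 2.23e+14 * 233
Step 3: sigma = 8.324e-03 S/cm

8.324e-03


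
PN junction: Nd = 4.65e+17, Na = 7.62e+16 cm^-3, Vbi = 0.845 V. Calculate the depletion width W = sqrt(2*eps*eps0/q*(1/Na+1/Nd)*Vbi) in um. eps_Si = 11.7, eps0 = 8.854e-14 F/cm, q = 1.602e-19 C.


Step 1: 1/Na + 1/Nd = 1/7.62e+16 + 1/4.65e+17 = 1.52739e-17
Step 2: 2*eps*eps0/q = 2*11.7*8.854e-14/1.602e-19 = 1.293281e+07
Step 3: W^2 = 1.293281e+07 * 1.52739e-17 * 0.845 = 1.66917e-10
Step 4: W = sqrt(1.66917e-10) = 1.292e-05 cm = 0.1292 um

0.1292


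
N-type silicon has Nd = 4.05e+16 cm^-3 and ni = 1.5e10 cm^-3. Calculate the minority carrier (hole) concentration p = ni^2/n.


Step 1: Since Nd >> ni, n ≈ Nd = 4.05e+16 cm^-3
Step 2: p = ni^2 / n = (1.5e10)^2 / 4.05e+16
Step 3: p = 2.25e20 / 4.05e+16 = 5.56e+03 cm^-3

5.56e+03


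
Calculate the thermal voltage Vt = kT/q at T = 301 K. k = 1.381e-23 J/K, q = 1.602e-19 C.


Step 1: kT = 1.381e-23 * 301 = 4.15681e-21 J
Step 2: Vt = kT/q = 4.15681e-21 / 1.602e-19
Step 3: Vt = 0.02595 V

0.02595


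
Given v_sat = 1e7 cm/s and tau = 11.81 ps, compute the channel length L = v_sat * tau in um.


Step 1: tau in seconds = 11.81 ps * 1e-12 = 1.1810e-11 s
Step 2: L = v_sat * tau = 1e7 * 1.1810e-11 = 1.1810e-04 cm
Step 3: L in um = 1.1810e-04 * 1e4 = 1.181 um

1.181


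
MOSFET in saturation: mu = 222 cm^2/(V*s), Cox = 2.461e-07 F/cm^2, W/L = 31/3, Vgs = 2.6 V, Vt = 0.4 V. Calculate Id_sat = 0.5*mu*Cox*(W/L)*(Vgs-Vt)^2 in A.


Step 1: Overdrive voltage Vov = Vgs - Vt = 2.6 - 0.4 = 2.2 V
Step 2: W/L = 31/3 = 10.3333
Step 3: Id = 0.5 * 222 * 2.461e-07 * 10.3333 * 2.2^2
Step 4: Id = 1.37e-03 A

1.37e-03


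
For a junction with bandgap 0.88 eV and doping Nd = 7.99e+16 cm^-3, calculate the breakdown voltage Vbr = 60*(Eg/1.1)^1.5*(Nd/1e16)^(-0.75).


Step 1: Eg/1.1 = 0.88/1.1 = 0.800000
Step 2: (Eg/1.1)^1.5 = 0.800000^1.5 = 0.715542
Step 3: (Nd/1e16)^(-0.75) = (7.99)^(-0.75) = 0.210421
Step 4: Vbr = 60 * 0.715542 * 0.210421 = 9.0 V

9.0


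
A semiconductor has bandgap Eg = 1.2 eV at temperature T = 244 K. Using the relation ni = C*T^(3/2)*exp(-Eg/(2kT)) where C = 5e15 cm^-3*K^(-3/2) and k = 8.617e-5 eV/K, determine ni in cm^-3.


Step 1: Compute kT = 8.617e-5 * 244 = 0.02102548 eV
Step 2: Exponent = -Eg/(2kT) = -1.2/(2*0.02102548) = -28.53680
Step 3: T^(3/2) = 244^1.5 = 3811.40
Step 4: ni = 5e15 * 3811.40 * exp(-28.53680) = 7.70e+06 cm^-3

7.70e+06


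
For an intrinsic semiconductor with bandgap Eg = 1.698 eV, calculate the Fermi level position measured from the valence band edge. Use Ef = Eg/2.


Step 1: For an intrinsic semiconductor, the Fermi level sits at midgap.
Step 2: Ef = Eg / 2 = 1.698 / 2 = 0.849 eV

0.849


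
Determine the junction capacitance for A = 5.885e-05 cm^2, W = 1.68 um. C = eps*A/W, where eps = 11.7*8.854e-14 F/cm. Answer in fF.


Step 1: eps_Si = 11.7 * 8.854e-14 = 1.035918e-12 F/cm
Step 2: W in cm = 1.68 * 1e-4 = 1.68e-04 cm
Step 3: C = 1.035918e-12 * 5.885e-05 / 1.68e-04 = 3.628796e-13 F
Step 4: C = 362.88 fF

362.88


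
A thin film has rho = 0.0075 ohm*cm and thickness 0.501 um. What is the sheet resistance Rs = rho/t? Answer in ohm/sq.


Step 1: Convert thickness to cm: t = 0.501 um = 5.0100e-05 cm
Step 2: Rs = rho / t = 0.0075 / 5.0100e-05
Step 3: Rs = 149.7 ohm/sq

149.7


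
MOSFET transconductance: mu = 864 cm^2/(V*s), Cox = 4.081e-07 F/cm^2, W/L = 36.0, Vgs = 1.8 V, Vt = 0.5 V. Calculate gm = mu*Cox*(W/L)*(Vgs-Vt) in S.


Step 1: Vov = Vgs - Vt = 1.8 - 0.5 = 1.3 V
Step 2: gm = mu * Cox * (W/L) * Vov
Step 3: gm = 864 * 4.081e-07 * 36.0 * 1.3 = 1.65e-02 S

1.65e-02


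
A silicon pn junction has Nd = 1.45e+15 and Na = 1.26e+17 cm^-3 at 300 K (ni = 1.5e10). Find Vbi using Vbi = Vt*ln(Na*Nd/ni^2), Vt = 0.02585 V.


Step 1: Compute Na*Nd/ni^2 = 1.26e+17 * 1.45e+15 / (1.5e10)^2 = 8.1200e+11
Step 2: ln(8.1200e+11) = 27.4228
Step 3: Vbi = 0.02585 * 27.4228 = 0.709 V

0.709


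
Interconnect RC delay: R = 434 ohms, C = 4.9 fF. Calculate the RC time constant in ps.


Step 1: tau = R * C
Step 2: tau = 434 * 4.9 fF = 434 * 4.9e-15 F
Step 3: tau = 2.1266e-12 s = 2.1266 ps

2.1266


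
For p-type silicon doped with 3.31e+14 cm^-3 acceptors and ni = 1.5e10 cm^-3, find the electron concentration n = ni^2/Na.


Step 1: Majority hole concentration p ≈ Na = 3.31e+14 cm^-3
Step 2: n = ni^2 / Na = (1.5e10)^2 / 3.31e+14
Step 3: n = 6.80e+05 cm^-3

6.80e+05


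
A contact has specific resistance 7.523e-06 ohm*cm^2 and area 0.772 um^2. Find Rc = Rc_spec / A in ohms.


Step 1: Convert area to cm^2: 0.772 um^2 = 7.7200e-09 cm^2
Step 2: Rc = Rc_spec / A = 7.523e-06 / 7.7200e-09
Step 3: Rc = 9.74e+02 ohms

9.74e+02


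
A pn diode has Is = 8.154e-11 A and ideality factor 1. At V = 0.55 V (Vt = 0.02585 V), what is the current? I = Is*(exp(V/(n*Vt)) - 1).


Step 1: V/(n*Vt) = 0.55/(1*0.02585) = 21.2766
Step 2: exp(21.2766) = 1.7390e+09
Step 3: I = 8.154e-11 * (1.7390e+09 - 1) = 1.42e-01 A

1.42e-01


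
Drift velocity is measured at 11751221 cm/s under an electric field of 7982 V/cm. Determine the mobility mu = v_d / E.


Step 1: mu = v_d / E
Step 2: mu = 11751221 / 7982
Step 3: mu = 1472.22 cm^2/(V*s)

1472.22


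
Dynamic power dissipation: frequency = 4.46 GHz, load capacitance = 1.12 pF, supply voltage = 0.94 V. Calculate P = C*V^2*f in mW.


Step 1: V^2 = 0.94^2 = 0.8836 V^2
Step 2: P = C*V^2*f = 1.12e-12 F * 0.8836 * 4.46e9 Hz
Step 3: P = 4.41375872e-03 W
Step 4: P = 4.414 mW

4.414


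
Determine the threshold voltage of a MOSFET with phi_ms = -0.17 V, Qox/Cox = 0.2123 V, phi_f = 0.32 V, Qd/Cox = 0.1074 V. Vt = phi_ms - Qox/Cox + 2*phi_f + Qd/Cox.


Step 1: Vt = phi_ms - Qox/Cox + 2*phi_f + Qd/Cox
Step 2: Vt = -0.17 - 0.2123 + 2*0.32 + 0.1074
Step 3: Vt = -0.17 - 0.2123 + 0.64 + 0.1074
Step 4: Vt = 0.3651 V

0.3651


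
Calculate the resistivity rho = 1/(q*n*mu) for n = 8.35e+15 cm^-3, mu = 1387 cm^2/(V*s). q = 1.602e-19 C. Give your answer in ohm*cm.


Step 1: sigma = q * n * mu = 1.602e-19 * 8.35e+15 * 1387 = 1.85535e+00 S/cm
Step 2: rho = 1 / sigma = 1 / 1.85535e+00 = 0.539 ohm*cm

0.539


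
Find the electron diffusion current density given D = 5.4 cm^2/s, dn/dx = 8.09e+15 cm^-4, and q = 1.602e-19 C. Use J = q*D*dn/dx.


Step 1: J = q * D * (dn/dx)
Step 2: J = 1.602e-19 * 5.4 * 8.09e+15
Step 3: J = 7.00e-03 A/cm^2

7.00e-03


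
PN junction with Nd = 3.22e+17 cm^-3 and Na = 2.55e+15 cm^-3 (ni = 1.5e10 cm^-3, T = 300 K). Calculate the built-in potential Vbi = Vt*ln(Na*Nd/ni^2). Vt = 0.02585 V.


Step 1: Compute Na*Nd/ni^2 = 2.55e+15 * 3.22e+17 / (1.5e10)^2 = 3.6493e+12
Step 2: ln(3.6493e+12) = 28.9256
Step 3: Vbi = 0.02585 * 28.9256 = 0.748 V

0.748


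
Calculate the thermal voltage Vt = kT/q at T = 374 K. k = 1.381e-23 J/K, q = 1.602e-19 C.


Step 1: kT = 1.381e-23 * 374 = 5.16494e-21 J
Step 2: Vt = kT/q = 5.16494e-21 / 1.602e-19
Step 3: Vt = 0.03224 V

0.03224


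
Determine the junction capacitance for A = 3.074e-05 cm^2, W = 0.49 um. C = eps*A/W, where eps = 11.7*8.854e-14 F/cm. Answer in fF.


Step 1: eps_Si = 11.7 * 8.854e-14 = 1.035918e-12 F/cm
Step 2: W in cm = 0.49 * 1e-4 = 4.90e-05 cm
Step 3: C = 1.035918e-12 * 3.074e-05 / 4.90e-05 = 6.498800e-13 F
Step 4: C = 649.88 fF

649.88


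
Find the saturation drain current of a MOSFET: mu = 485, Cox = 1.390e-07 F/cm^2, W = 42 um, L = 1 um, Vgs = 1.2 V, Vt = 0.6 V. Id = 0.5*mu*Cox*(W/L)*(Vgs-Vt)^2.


Step 1: Overdrive voltage Vov = Vgs - Vt = 1.2 - 0.6 = 0.6 V
Step 2: W/L = 42/1 = 42
Step 3: Id = 0.5 * 485 * 1.390e-07 * 42 * 0.6^2
Step 4: Id = 5.10e-04 A

5.10e-04


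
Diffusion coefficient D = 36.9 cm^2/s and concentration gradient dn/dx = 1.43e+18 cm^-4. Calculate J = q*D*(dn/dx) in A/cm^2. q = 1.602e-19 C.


Step 1: J = q * D * (dn/dx)
Step 2: J = 1.602e-19 * 36.9 * 1.43e+18
Step 3: J = 8.45e+00 A/cm^2

8.45e+00


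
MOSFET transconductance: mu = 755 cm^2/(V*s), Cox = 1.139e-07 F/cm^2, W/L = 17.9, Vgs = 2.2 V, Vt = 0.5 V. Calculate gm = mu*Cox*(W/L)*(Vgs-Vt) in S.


Step 1: Vov = Vgs - Vt = 2.2 - 0.5 = 1.7 V
Step 2: gm = mu * Cox * (W/L) * Vov
Step 3: gm = 755 * 1.139e-07 * 17.9 * 1.7 = 2.62e-03 S

2.62e-03


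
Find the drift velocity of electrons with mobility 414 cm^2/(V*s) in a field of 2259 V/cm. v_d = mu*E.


Step 1: v_d = mu * E
Step 2: v_d = 414 * 2259 = 935226
Step 3: v_d = 9.35e+05 cm/s

9.35e+05


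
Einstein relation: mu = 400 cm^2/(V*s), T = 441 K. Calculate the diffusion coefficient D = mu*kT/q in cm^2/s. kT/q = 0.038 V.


Step 1: D = mu * (kT/q)
Step 2: D = 400 * 0.038
Step 3: D = 15.2 cm^2/s

15.2


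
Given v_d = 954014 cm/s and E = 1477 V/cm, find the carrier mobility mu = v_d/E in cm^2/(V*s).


Step 1: mu = v_d / E
Step 2: mu = 954014 / 1477
Step 3: mu = 645.91 cm^2/(V*s)

645.91


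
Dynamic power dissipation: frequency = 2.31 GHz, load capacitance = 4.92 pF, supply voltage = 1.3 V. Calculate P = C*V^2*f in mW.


Step 1: V^2 = 1.3^2 = 1.69 V^2
Step 2: P = C*V^2*f = 4.92e-12 F * 1.69 * 2.31e9 Hz
Step 3: P = 1.9207188e-02 W
Step 4: P = 19.207 mW

19.207


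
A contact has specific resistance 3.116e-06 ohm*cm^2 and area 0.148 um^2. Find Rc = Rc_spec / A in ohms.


Step 1: Convert area to cm^2: 0.148 um^2 = 1.4800e-09 cm^2
Step 2: Rc = Rc_spec / A = 3.116e-06 / 1.4800e-09
Step 3: Rc = 2.11e+03 ohms

2.11e+03


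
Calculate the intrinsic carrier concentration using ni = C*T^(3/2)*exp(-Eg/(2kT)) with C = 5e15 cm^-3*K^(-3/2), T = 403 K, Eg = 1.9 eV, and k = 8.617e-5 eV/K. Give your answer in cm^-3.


Step 1: Compute kT = 8.617e-5 * 403 = 0.03472651 eV
Step 2: Exponent = -Eg/(2kT) = -1.9/(2*0.03472651) = -27.35662
Step 3: T^(3/2) = 403^1.5 = 8090.17
Step 4: ni = 5e15 * 8090.17 * exp(-27.35662) = 5.32e+07 cm^-3

5.32e+07


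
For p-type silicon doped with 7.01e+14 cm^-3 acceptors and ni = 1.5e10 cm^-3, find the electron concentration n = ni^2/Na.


Step 1: Majority hole concentration p ≈ Na = 7.01e+14 cm^-3
Step 2: n = ni^2 / Na = (1.5e10)^2 / 7.01e+14
Step 3: n = 3.21e+05 cm^-3

3.21e+05


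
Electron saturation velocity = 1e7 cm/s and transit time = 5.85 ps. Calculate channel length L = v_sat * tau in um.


Step 1: tau in seconds = 5.85 ps * 1e-12 = 5.8500e-12 s
Step 2: L = v_sat * tau = 1e7 * 5.8500e-12 = 5.8500e-05 cm
Step 3: L in um = 5.8500e-05 * 1e4 = 0.585 um

0.585


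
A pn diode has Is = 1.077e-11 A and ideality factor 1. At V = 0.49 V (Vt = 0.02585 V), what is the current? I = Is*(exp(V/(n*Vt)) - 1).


Step 1: V/(n*Vt) = 0.49/(1*0.02585) = 18.9555
Step 2: exp(18.9555) = 1.7071e+08
Step 3: I = 1.077e-11 * (1.7071e+08 - 1) = 1.84e-03 A

1.84e-03


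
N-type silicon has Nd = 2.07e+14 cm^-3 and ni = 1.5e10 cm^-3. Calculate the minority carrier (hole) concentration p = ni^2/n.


Step 1: Since Nd >> ni, n ≈ Nd = 2.07e+14 cm^-3
Step 2: p = ni^2 / n = (1.5e10)^2 / 2.07e+14
Step 3: p = 2.25e20 / 2.07e+14 = 1.09e+06 cm^-3

1.09e+06


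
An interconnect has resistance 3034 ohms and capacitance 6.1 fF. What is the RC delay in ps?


Step 1: tau = R * C
Step 2: tau = 3034 * 6.1 fF = 3034 * 6.1e-15 F
Step 3: tau = 1.85074e-11 s = 18.5074 ps

18.5074


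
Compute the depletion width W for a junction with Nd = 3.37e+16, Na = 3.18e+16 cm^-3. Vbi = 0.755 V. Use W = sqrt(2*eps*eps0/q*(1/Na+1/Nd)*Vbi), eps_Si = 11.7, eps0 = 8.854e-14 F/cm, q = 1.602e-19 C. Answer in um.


Step 1: 1/Na + 1/Nd = 1/3.18e+16 + 1/3.37e+16 = 6.11201e-17
Step 2: 2*eps*eps0/q = 2*11.7*8.854e-14/1.602e-19 = 1.293281e+07
Step 3: W^2 = 1.293281e+07 * 6.11201e-17 * 0.755 = 5.96793e-10
Step 4: W = sqrt(5.96793e-10) = 2.443e-05 cm = 0.2443 um

0.2443


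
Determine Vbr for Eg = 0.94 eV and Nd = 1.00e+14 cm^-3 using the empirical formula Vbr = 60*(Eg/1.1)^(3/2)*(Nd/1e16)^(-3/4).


Step 1: Eg/1.1 = 0.94/1.1 = 0.854545
Step 2: (Eg/1.1)^1.5 = 0.854545^1.5 = 0.789955
Step 3: (Nd/1e16)^(-0.75) = (0.01)^(-0.75) = 31.622777
Step 4: Vbr = 60 * 0.789955 * 31.622777 = 1498.8 V

1498.8


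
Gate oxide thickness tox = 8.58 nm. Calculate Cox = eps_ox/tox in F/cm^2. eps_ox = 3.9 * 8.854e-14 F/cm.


Step 1: eps_ox = 3.9 * 8.854e-14 = 3.45306e-13 F/cm
Step 2: tox in cm = 8.58 nm * 1e-7 = 8.5800e-07 cm
Step 3: Cox = 3.45306e-13 / 8.5800e-07 = 4.02e-07 F/cm^2

4.02e-07


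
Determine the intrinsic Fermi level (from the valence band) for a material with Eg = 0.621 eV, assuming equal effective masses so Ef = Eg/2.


Step 1: For an intrinsic semiconductor, the Fermi level sits at midgap.
Step 2: Ef = Eg / 2 = 0.621 / 2 = 0.3105 eV

0.3105


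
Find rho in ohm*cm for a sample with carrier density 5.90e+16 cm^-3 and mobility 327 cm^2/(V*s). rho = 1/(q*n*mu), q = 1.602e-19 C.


Step 1: sigma = q * n * mu = 1.602e-19 * 5.90e+16 * 327 = 3.09074e+00 S/cm
Step 2: rho = 1 / sigma = 1 / 3.09074e+00 = 0.3235 ohm*cm

0.3235


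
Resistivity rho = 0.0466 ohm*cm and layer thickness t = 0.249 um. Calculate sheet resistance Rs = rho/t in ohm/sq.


Step 1: Convert thickness to cm: t = 0.249 um = 2.4900e-05 cm
Step 2: Rs = rho / t = 0.0466 / 2.4900e-05
Step 3: Rs = 1871.5 ohm/sq

1871.5


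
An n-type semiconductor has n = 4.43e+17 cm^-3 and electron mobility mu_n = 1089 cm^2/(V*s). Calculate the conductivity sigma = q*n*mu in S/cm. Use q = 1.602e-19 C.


Step 1: sigma = q * n * mu
Step 2: sigma = 1.602e-19 * 4.43e+17 * 1089
Step 3: sigma = 7.728e+01 S/cm

7.728e+01


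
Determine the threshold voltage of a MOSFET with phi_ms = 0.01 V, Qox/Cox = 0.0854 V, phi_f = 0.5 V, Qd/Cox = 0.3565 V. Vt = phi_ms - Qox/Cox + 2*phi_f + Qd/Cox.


Step 1: Vt = phi_ms - Qox/Cox + 2*phi_f + Qd/Cox
Step 2: Vt = 0.01 - 0.0854 + 2*0.5 + 0.3565
Step 3: Vt = 0.01 - 0.0854 + 1.0 + 0.3565
Step 4: Vt = 1.2811 V

1.2811


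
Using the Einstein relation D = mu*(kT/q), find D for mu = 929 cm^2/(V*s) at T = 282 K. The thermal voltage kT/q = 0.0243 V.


Step 1: D = mu * (kT/q)
Step 2: D = 929 * 0.0243
Step 3: D = 22.57 cm^2/s

22.57


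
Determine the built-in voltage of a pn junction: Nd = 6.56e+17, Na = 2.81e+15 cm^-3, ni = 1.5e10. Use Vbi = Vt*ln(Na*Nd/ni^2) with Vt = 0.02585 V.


Step 1: Compute Na*Nd/ni^2 = 2.81e+15 * 6.56e+17 / (1.5e10)^2 = 8.1927e+12
Step 2: ln(8.1927e+12) = 29.7343
Step 3: Vbi = 0.02585 * 29.7343 = 0.769 V

0.769


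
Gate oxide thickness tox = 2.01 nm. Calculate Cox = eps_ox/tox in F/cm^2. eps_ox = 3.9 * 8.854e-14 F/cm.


Step 1: eps_ox = 3.9 * 8.854e-14 = 3.45306e-13 F/cm
Step 2: tox in cm = 2.01 nm * 1e-7 = 2.0100e-07 cm
Step 3: Cox = 3.45306e-13 / 2.0100e-07 = 1.72e-06 F/cm^2

1.72e-06


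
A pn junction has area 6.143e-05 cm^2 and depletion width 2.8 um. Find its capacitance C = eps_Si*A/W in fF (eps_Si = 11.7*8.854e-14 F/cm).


Step 1: eps_Si = 11.7 * 8.854e-14 = 1.035918e-12 F/cm
Step 2: W in cm = 2.8 * 1e-4 = 2.80e-04 cm
Step 3: C = 1.035918e-12 * 6.143e-05 / 2.80e-04 = 2.272730e-13 F
Step 4: C = 227.27 fF

227.27


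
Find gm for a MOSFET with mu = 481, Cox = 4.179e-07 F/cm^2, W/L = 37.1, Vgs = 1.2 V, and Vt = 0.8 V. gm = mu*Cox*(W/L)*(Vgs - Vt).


Step 1: Vov = Vgs - Vt = 1.2 - 0.8 = 0.4 V
Step 2: gm = mu * Cox * (W/L) * Vov
Step 3: gm = 481 * 4.179e-07 * 37.1 * 0.4 = 2.98e-03 S

2.98e-03


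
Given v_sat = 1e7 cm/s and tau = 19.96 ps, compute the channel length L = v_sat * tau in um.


Step 1: tau in seconds = 19.96 ps * 1e-12 = 1.9960e-11 s
Step 2: L = v_sat * tau = 1e7 * 1.9960e-11 = 1.9960e-04 cm
Step 3: L in um = 1.9960e-04 * 1e4 = 1.996 um

1.996


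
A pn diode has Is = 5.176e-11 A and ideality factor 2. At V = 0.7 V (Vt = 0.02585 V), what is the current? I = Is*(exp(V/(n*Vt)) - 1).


Step 1: V/(n*Vt) = 0.7/(2*0.02585) = 13.5397
Step 2: exp(13.5397) = 7.5896e+05
Step 3: I = 5.176e-11 * (7.5896e+05 - 1) = 3.93e-05 A

3.93e-05


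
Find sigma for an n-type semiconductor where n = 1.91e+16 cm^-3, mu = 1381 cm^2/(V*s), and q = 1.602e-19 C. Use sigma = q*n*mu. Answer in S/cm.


Step 1: sigma = q * n * mu
Step 2: sigma = 1.602e-19 * 1.91e+16 * 1381
Step 3: sigma = 4.226e+00 S/cm

4.226e+00


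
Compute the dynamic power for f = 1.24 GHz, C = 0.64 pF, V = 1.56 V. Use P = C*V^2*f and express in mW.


Step 1: V^2 = 1.56^2 = 2.4336 V^2
Step 2: P = C*V^2*f = 0.64e-12 F * 2.4336 * 1.24e9 Hz
Step 3: P = 1.93130496e-03 W
Step 4: P = 1.931 mW

1.931


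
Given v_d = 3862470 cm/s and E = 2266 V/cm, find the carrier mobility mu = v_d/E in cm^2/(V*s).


Step 1: mu = v_d / E
Step 2: mu = 3862470 / 2266
Step 3: mu = 1704.53 cm^2/(V*s)

1704.53


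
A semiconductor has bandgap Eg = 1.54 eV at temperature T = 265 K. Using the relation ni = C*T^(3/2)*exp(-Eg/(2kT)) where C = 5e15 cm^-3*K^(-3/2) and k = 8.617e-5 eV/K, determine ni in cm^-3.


Step 1: Compute kT = 8.617e-5 * 265 = 0.02283505 eV
Step 2: Exponent = -Eg/(2kT) = -1.54/(2*0.02283505) = -33.72009
Step 3: T^(3/2) = 265^1.5 = 4313.89
Step 4: ni = 5e15 * 4313.89 * exp(-33.72009) = 4.89e+04 cm^-3

4.89e+04


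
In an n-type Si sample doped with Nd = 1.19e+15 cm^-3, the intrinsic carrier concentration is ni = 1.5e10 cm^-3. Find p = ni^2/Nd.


Step 1: Since Nd >> ni, n ≈ Nd = 1.19e+15 cm^-3
Step 2: p = ni^2 / n = (1.5e10)^2 / 1.19e+15
Step 3: p = 2.25e20 / 1.19e+15 = 1.89e+05 cm^-3

1.89e+05
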